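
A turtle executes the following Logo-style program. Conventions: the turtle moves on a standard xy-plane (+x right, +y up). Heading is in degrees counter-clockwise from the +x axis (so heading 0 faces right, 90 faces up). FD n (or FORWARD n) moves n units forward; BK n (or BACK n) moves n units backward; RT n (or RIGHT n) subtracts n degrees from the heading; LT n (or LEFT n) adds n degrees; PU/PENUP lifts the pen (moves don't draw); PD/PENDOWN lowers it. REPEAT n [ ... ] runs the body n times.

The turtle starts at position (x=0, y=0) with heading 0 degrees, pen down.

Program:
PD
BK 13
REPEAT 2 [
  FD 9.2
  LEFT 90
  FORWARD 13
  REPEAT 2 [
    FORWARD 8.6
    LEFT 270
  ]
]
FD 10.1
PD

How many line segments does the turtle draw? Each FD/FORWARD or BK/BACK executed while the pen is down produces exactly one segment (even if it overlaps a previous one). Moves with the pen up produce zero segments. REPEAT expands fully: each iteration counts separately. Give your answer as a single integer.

Answer: 10

Derivation:
Executing turtle program step by step:
Start: pos=(0,0), heading=0, pen down
PD: pen down
BK 13: (0,0) -> (-13,0) [heading=0, draw]
REPEAT 2 [
  -- iteration 1/2 --
  FD 9.2: (-13,0) -> (-3.8,0) [heading=0, draw]
  LT 90: heading 0 -> 90
  FD 13: (-3.8,0) -> (-3.8,13) [heading=90, draw]
  REPEAT 2 [
    -- iteration 1/2 --
    FD 8.6: (-3.8,13) -> (-3.8,21.6) [heading=90, draw]
    LT 270: heading 90 -> 0
    -- iteration 2/2 --
    FD 8.6: (-3.8,21.6) -> (4.8,21.6) [heading=0, draw]
    LT 270: heading 0 -> 270
  ]
  -- iteration 2/2 --
  FD 9.2: (4.8,21.6) -> (4.8,12.4) [heading=270, draw]
  LT 90: heading 270 -> 0
  FD 13: (4.8,12.4) -> (17.8,12.4) [heading=0, draw]
  REPEAT 2 [
    -- iteration 1/2 --
    FD 8.6: (17.8,12.4) -> (26.4,12.4) [heading=0, draw]
    LT 270: heading 0 -> 270
    -- iteration 2/2 --
    FD 8.6: (26.4,12.4) -> (26.4,3.8) [heading=270, draw]
    LT 270: heading 270 -> 180
  ]
]
FD 10.1: (26.4,3.8) -> (16.3,3.8) [heading=180, draw]
PD: pen down
Final: pos=(16.3,3.8), heading=180, 10 segment(s) drawn
Segments drawn: 10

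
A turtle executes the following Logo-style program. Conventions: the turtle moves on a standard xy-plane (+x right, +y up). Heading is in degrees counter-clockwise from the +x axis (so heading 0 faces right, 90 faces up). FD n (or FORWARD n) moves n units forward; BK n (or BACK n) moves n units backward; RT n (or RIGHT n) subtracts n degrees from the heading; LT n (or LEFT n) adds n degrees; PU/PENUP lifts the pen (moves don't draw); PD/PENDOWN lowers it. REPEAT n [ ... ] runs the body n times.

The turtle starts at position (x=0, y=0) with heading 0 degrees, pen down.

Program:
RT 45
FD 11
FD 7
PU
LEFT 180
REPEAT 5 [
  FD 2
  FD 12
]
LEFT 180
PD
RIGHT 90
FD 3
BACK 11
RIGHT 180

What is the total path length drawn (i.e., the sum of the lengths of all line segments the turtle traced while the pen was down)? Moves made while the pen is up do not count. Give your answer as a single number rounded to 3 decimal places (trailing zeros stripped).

Answer: 32

Derivation:
Executing turtle program step by step:
Start: pos=(0,0), heading=0, pen down
RT 45: heading 0 -> 315
FD 11: (0,0) -> (7.778,-7.778) [heading=315, draw]
FD 7: (7.778,-7.778) -> (12.728,-12.728) [heading=315, draw]
PU: pen up
LT 180: heading 315 -> 135
REPEAT 5 [
  -- iteration 1/5 --
  FD 2: (12.728,-12.728) -> (11.314,-11.314) [heading=135, move]
  FD 12: (11.314,-11.314) -> (2.828,-2.828) [heading=135, move]
  -- iteration 2/5 --
  FD 2: (2.828,-2.828) -> (1.414,-1.414) [heading=135, move]
  FD 12: (1.414,-1.414) -> (-7.071,7.071) [heading=135, move]
  -- iteration 3/5 --
  FD 2: (-7.071,7.071) -> (-8.485,8.485) [heading=135, move]
  FD 12: (-8.485,8.485) -> (-16.971,16.971) [heading=135, move]
  -- iteration 4/5 --
  FD 2: (-16.971,16.971) -> (-18.385,18.385) [heading=135, move]
  FD 12: (-18.385,18.385) -> (-26.87,26.87) [heading=135, move]
  -- iteration 5/5 --
  FD 2: (-26.87,26.87) -> (-28.284,28.284) [heading=135, move]
  FD 12: (-28.284,28.284) -> (-36.77,36.77) [heading=135, move]
]
LT 180: heading 135 -> 315
PD: pen down
RT 90: heading 315 -> 225
FD 3: (-36.77,36.77) -> (-38.891,34.648) [heading=225, draw]
BK 11: (-38.891,34.648) -> (-31.113,42.426) [heading=225, draw]
RT 180: heading 225 -> 45
Final: pos=(-31.113,42.426), heading=45, 4 segment(s) drawn

Segment lengths:
  seg 1: (0,0) -> (7.778,-7.778), length = 11
  seg 2: (7.778,-7.778) -> (12.728,-12.728), length = 7
  seg 3: (-36.77,36.77) -> (-38.891,34.648), length = 3
  seg 4: (-38.891,34.648) -> (-31.113,42.426), length = 11
Total = 32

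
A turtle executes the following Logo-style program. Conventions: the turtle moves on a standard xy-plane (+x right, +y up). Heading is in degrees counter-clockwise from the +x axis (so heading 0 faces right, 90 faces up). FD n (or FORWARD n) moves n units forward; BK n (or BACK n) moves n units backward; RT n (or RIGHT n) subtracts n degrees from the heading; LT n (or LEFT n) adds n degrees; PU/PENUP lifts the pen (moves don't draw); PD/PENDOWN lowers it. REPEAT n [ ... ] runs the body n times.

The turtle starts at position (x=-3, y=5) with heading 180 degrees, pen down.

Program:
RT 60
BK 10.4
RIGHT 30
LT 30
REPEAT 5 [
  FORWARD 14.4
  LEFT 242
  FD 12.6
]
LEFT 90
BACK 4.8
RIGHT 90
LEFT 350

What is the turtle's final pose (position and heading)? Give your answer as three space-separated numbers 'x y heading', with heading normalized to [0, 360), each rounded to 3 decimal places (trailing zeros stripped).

Executing turtle program step by step:
Start: pos=(-3,5), heading=180, pen down
RT 60: heading 180 -> 120
BK 10.4: (-3,5) -> (2.2,-4.007) [heading=120, draw]
RT 30: heading 120 -> 90
LT 30: heading 90 -> 120
REPEAT 5 [
  -- iteration 1/5 --
  FD 14.4: (2.2,-4.007) -> (-5,8.464) [heading=120, draw]
  LT 242: heading 120 -> 2
  FD 12.6: (-5,8.464) -> (7.592,8.904) [heading=2, draw]
  -- iteration 2/5 --
  FD 14.4: (7.592,8.904) -> (21.984,9.406) [heading=2, draw]
  LT 242: heading 2 -> 244
  FD 12.6: (21.984,9.406) -> (16.46,-1.918) [heading=244, draw]
  -- iteration 3/5 --
  FD 14.4: (16.46,-1.918) -> (10.148,-14.861) [heading=244, draw]
  LT 242: heading 244 -> 126
  FD 12.6: (10.148,-14.861) -> (2.741,-4.667) [heading=126, draw]
  -- iteration 4/5 --
  FD 14.4: (2.741,-4.667) -> (-5.723,6.982) [heading=126, draw]
  LT 242: heading 126 -> 8
  FD 12.6: (-5.723,6.982) -> (6.755,8.736) [heading=8, draw]
  -- iteration 5/5 --
  FD 14.4: (6.755,8.736) -> (21.015,10.74) [heading=8, draw]
  LT 242: heading 8 -> 250
  FD 12.6: (21.015,10.74) -> (16.705,-1.1) [heading=250, draw]
]
LT 90: heading 250 -> 340
BK 4.8: (16.705,-1.1) -> (12.195,0.542) [heading=340, draw]
RT 90: heading 340 -> 250
LT 350: heading 250 -> 240
Final: pos=(12.195,0.542), heading=240, 12 segment(s) drawn

Answer: 12.195 0.542 240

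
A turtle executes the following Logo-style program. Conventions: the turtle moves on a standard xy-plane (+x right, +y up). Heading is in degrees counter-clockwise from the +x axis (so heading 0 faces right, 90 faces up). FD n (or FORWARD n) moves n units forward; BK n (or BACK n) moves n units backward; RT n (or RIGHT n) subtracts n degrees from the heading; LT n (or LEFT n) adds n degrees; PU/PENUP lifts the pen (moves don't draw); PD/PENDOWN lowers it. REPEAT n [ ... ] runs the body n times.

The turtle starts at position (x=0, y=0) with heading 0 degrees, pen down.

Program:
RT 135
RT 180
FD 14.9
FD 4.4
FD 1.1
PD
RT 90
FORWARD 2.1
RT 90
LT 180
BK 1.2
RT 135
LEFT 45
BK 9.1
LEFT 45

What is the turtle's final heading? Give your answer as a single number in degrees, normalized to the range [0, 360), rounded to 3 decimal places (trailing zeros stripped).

Answer: 0

Derivation:
Executing turtle program step by step:
Start: pos=(0,0), heading=0, pen down
RT 135: heading 0 -> 225
RT 180: heading 225 -> 45
FD 14.9: (0,0) -> (10.536,10.536) [heading=45, draw]
FD 4.4: (10.536,10.536) -> (13.647,13.647) [heading=45, draw]
FD 1.1: (13.647,13.647) -> (14.425,14.425) [heading=45, draw]
PD: pen down
RT 90: heading 45 -> 315
FD 2.1: (14.425,14.425) -> (15.91,12.94) [heading=315, draw]
RT 90: heading 315 -> 225
LT 180: heading 225 -> 45
BK 1.2: (15.91,12.94) -> (15.061,12.092) [heading=45, draw]
RT 135: heading 45 -> 270
LT 45: heading 270 -> 315
BK 9.1: (15.061,12.092) -> (8.627,18.526) [heading=315, draw]
LT 45: heading 315 -> 0
Final: pos=(8.627,18.526), heading=0, 6 segment(s) drawn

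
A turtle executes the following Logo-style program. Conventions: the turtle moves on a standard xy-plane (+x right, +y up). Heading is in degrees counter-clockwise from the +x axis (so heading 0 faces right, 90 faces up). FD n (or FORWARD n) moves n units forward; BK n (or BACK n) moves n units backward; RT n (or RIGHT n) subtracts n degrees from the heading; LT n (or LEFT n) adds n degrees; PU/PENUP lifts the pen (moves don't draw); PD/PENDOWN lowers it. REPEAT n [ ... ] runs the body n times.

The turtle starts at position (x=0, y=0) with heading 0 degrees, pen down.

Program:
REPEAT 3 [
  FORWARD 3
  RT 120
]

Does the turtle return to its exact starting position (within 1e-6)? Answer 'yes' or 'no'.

Executing turtle program step by step:
Start: pos=(0,0), heading=0, pen down
REPEAT 3 [
  -- iteration 1/3 --
  FD 3: (0,0) -> (3,0) [heading=0, draw]
  RT 120: heading 0 -> 240
  -- iteration 2/3 --
  FD 3: (3,0) -> (1.5,-2.598) [heading=240, draw]
  RT 120: heading 240 -> 120
  -- iteration 3/3 --
  FD 3: (1.5,-2.598) -> (0,0) [heading=120, draw]
  RT 120: heading 120 -> 0
]
Final: pos=(0,0), heading=0, 3 segment(s) drawn

Start position: (0, 0)
Final position: (0, 0)
Distance = 0; < 1e-6 -> CLOSED

Answer: yes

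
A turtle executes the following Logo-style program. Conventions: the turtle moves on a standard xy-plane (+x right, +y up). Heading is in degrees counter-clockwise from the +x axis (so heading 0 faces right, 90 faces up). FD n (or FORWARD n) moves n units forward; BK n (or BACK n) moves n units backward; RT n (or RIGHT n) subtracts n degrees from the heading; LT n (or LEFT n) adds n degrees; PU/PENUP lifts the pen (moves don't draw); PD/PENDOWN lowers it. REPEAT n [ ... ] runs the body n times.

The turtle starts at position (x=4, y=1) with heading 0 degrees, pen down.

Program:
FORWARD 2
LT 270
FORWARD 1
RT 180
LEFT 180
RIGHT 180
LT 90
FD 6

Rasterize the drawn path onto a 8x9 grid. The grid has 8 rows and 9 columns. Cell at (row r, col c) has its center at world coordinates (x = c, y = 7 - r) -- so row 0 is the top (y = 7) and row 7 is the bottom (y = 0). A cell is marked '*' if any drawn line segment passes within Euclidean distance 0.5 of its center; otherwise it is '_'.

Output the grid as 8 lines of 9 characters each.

Answer: _________
_________
_________
_________
_________
_________
____***__
*******__

Derivation:
Segment 0: (4,1) -> (6,1)
Segment 1: (6,1) -> (6,0)
Segment 2: (6,0) -> (0,0)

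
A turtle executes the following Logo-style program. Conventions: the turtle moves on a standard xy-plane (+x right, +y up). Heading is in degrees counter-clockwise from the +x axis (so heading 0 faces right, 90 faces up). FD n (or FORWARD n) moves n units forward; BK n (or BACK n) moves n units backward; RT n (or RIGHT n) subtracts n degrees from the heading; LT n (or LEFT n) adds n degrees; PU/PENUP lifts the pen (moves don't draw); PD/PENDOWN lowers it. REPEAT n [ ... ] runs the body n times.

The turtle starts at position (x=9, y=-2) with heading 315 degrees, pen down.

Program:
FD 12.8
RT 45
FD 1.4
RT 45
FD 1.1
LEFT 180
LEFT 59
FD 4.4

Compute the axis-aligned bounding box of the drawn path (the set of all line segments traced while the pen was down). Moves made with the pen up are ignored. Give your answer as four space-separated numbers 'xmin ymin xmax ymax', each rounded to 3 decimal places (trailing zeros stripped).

Answer: 9 -13.229 18.051 -2

Derivation:
Executing turtle program step by step:
Start: pos=(9,-2), heading=315, pen down
FD 12.8: (9,-2) -> (18.051,-11.051) [heading=315, draw]
RT 45: heading 315 -> 270
FD 1.4: (18.051,-11.051) -> (18.051,-12.451) [heading=270, draw]
RT 45: heading 270 -> 225
FD 1.1: (18.051,-12.451) -> (17.273,-13.229) [heading=225, draw]
LT 180: heading 225 -> 45
LT 59: heading 45 -> 104
FD 4.4: (17.273,-13.229) -> (16.209,-8.959) [heading=104, draw]
Final: pos=(16.209,-8.959), heading=104, 4 segment(s) drawn

Segment endpoints: x in {9, 16.209, 17.273, 18.051}, y in {-13.229, -12.451, -11.051, -8.959, -2}
xmin=9, ymin=-13.229, xmax=18.051, ymax=-2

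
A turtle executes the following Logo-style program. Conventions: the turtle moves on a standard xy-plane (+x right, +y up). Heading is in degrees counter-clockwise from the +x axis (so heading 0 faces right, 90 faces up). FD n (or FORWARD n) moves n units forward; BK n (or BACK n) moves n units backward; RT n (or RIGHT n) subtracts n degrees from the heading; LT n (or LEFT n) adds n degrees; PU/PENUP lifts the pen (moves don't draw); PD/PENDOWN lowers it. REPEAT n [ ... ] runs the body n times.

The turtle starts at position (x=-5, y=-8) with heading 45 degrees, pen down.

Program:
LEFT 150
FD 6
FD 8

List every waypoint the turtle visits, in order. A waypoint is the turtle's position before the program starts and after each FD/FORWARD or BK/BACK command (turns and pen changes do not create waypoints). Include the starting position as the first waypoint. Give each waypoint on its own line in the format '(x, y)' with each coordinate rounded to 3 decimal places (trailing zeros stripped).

Answer: (-5, -8)
(-10.796, -9.553)
(-18.523, -11.623)

Derivation:
Executing turtle program step by step:
Start: pos=(-5,-8), heading=45, pen down
LT 150: heading 45 -> 195
FD 6: (-5,-8) -> (-10.796,-9.553) [heading=195, draw]
FD 8: (-10.796,-9.553) -> (-18.523,-11.623) [heading=195, draw]
Final: pos=(-18.523,-11.623), heading=195, 2 segment(s) drawn
Waypoints (3 total):
(-5, -8)
(-10.796, -9.553)
(-18.523, -11.623)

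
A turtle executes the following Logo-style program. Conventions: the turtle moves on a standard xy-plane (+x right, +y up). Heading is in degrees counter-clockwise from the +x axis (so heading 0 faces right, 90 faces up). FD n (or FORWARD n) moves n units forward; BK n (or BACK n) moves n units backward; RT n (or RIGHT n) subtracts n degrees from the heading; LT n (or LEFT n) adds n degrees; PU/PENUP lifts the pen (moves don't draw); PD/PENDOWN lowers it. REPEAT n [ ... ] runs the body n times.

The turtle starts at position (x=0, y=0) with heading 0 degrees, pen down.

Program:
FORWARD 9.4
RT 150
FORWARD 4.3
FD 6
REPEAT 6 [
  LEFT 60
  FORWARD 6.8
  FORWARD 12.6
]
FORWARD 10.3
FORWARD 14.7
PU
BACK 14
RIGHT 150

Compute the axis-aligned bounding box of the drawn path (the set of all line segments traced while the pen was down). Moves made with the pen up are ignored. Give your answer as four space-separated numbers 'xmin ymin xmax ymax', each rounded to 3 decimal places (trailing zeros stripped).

Answer: -21.171 -34.25 34.082 4.55

Derivation:
Executing turtle program step by step:
Start: pos=(0,0), heading=0, pen down
FD 9.4: (0,0) -> (9.4,0) [heading=0, draw]
RT 150: heading 0 -> 210
FD 4.3: (9.4,0) -> (5.676,-2.15) [heading=210, draw]
FD 6: (5.676,-2.15) -> (0.48,-5.15) [heading=210, draw]
REPEAT 6 [
  -- iteration 1/6 --
  LT 60: heading 210 -> 270
  FD 6.8: (0.48,-5.15) -> (0.48,-11.95) [heading=270, draw]
  FD 12.6: (0.48,-11.95) -> (0.48,-24.55) [heading=270, draw]
  -- iteration 2/6 --
  LT 60: heading 270 -> 330
  FD 6.8: (0.48,-24.55) -> (6.369,-27.95) [heading=330, draw]
  FD 12.6: (6.369,-27.95) -> (17.281,-34.25) [heading=330, draw]
  -- iteration 3/6 --
  LT 60: heading 330 -> 30
  FD 6.8: (17.281,-34.25) -> (23.17,-30.85) [heading=30, draw]
  FD 12.6: (23.17,-30.85) -> (34.082,-24.55) [heading=30, draw]
  -- iteration 4/6 --
  LT 60: heading 30 -> 90
  FD 6.8: (34.082,-24.55) -> (34.082,-17.75) [heading=90, draw]
  FD 12.6: (34.082,-17.75) -> (34.082,-5.15) [heading=90, draw]
  -- iteration 5/6 --
  LT 60: heading 90 -> 150
  FD 6.8: (34.082,-5.15) -> (28.193,-1.75) [heading=150, draw]
  FD 12.6: (28.193,-1.75) -> (17.281,4.55) [heading=150, draw]
  -- iteration 6/6 --
  LT 60: heading 150 -> 210
  FD 6.8: (17.281,4.55) -> (11.392,1.15) [heading=210, draw]
  FD 12.6: (11.392,1.15) -> (0.48,-5.15) [heading=210, draw]
]
FD 10.3: (0.48,-5.15) -> (-8.44,-10.3) [heading=210, draw]
FD 14.7: (-8.44,-10.3) -> (-21.171,-17.65) [heading=210, draw]
PU: pen up
BK 14: (-21.171,-17.65) -> (-9.046,-10.65) [heading=210, move]
RT 150: heading 210 -> 60
Final: pos=(-9.046,-10.65), heading=60, 17 segment(s) drawn

Segment endpoints: x in {-21.171, -8.44, 0, 0.48, 0.48, 0.48, 0.48, 5.676, 6.369, 9.4, 11.392, 17.281, 17.281, 23.17, 28.193, 34.082}, y in {-34.25, -30.85, -27.95, -24.55, -17.75, -17.65, -11.95, -10.3, -5.15, -5.15, -5.15, -2.15, -1.75, 0, 1.15, 4.55}
xmin=-21.171, ymin=-34.25, xmax=34.082, ymax=4.55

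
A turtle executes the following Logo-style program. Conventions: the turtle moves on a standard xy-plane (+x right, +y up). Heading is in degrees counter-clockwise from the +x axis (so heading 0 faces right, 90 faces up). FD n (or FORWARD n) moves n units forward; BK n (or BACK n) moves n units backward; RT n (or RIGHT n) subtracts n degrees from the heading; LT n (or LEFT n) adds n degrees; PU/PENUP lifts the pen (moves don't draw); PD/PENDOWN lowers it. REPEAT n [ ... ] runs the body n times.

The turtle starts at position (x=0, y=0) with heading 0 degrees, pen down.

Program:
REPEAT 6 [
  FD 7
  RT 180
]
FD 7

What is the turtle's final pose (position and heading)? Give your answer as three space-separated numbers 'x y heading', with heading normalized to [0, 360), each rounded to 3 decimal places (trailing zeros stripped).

Answer: 7 0 0

Derivation:
Executing turtle program step by step:
Start: pos=(0,0), heading=0, pen down
REPEAT 6 [
  -- iteration 1/6 --
  FD 7: (0,0) -> (7,0) [heading=0, draw]
  RT 180: heading 0 -> 180
  -- iteration 2/6 --
  FD 7: (7,0) -> (0,0) [heading=180, draw]
  RT 180: heading 180 -> 0
  -- iteration 3/6 --
  FD 7: (0,0) -> (7,0) [heading=0, draw]
  RT 180: heading 0 -> 180
  -- iteration 4/6 --
  FD 7: (7,0) -> (0,0) [heading=180, draw]
  RT 180: heading 180 -> 0
  -- iteration 5/6 --
  FD 7: (0,0) -> (7,0) [heading=0, draw]
  RT 180: heading 0 -> 180
  -- iteration 6/6 --
  FD 7: (7,0) -> (0,0) [heading=180, draw]
  RT 180: heading 180 -> 0
]
FD 7: (0,0) -> (7,0) [heading=0, draw]
Final: pos=(7,0), heading=0, 7 segment(s) drawn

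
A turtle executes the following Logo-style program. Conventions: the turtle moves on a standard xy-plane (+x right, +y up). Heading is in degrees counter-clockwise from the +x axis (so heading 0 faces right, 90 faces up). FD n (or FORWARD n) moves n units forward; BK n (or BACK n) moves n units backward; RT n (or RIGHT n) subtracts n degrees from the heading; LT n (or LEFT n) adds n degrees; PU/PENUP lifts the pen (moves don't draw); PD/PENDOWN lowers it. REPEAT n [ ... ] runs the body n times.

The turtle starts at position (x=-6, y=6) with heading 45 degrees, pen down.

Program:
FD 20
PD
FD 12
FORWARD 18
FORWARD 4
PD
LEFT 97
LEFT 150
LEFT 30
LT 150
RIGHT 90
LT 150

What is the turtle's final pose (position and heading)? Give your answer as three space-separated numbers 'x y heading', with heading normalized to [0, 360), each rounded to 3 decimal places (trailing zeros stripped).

Executing turtle program step by step:
Start: pos=(-6,6), heading=45, pen down
FD 20: (-6,6) -> (8.142,20.142) [heading=45, draw]
PD: pen down
FD 12: (8.142,20.142) -> (16.627,28.627) [heading=45, draw]
FD 18: (16.627,28.627) -> (29.355,41.355) [heading=45, draw]
FD 4: (29.355,41.355) -> (32.184,44.184) [heading=45, draw]
PD: pen down
LT 97: heading 45 -> 142
LT 150: heading 142 -> 292
LT 30: heading 292 -> 322
LT 150: heading 322 -> 112
RT 90: heading 112 -> 22
LT 150: heading 22 -> 172
Final: pos=(32.184,44.184), heading=172, 4 segment(s) drawn

Answer: 32.184 44.184 172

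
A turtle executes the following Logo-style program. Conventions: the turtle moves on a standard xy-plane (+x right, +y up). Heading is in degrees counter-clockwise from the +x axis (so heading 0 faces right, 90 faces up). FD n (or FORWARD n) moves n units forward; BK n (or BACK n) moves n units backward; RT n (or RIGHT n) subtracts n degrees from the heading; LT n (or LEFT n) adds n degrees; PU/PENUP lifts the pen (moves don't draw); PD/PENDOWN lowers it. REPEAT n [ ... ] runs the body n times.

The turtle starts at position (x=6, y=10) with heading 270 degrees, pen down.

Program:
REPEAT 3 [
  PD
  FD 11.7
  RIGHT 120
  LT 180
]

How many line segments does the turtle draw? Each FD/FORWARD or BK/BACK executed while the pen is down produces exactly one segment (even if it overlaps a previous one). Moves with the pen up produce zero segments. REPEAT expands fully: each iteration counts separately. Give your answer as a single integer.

Executing turtle program step by step:
Start: pos=(6,10), heading=270, pen down
REPEAT 3 [
  -- iteration 1/3 --
  PD: pen down
  FD 11.7: (6,10) -> (6,-1.7) [heading=270, draw]
  RT 120: heading 270 -> 150
  LT 180: heading 150 -> 330
  -- iteration 2/3 --
  PD: pen down
  FD 11.7: (6,-1.7) -> (16.132,-7.55) [heading=330, draw]
  RT 120: heading 330 -> 210
  LT 180: heading 210 -> 30
  -- iteration 3/3 --
  PD: pen down
  FD 11.7: (16.132,-7.55) -> (26.265,-1.7) [heading=30, draw]
  RT 120: heading 30 -> 270
  LT 180: heading 270 -> 90
]
Final: pos=(26.265,-1.7), heading=90, 3 segment(s) drawn
Segments drawn: 3

Answer: 3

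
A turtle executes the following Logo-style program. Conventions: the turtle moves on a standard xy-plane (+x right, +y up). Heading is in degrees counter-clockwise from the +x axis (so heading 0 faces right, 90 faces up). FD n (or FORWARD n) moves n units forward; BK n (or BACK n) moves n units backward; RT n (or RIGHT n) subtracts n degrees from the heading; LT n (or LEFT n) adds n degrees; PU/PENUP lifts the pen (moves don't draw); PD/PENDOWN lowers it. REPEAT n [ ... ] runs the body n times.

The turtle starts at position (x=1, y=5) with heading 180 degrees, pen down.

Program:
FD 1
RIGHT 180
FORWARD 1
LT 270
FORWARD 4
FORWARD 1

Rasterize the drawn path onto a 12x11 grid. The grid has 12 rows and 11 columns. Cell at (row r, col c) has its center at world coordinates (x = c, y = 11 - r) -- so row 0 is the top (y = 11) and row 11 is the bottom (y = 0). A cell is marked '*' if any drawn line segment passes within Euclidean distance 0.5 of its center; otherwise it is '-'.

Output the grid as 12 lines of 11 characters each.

Answer: -----------
-----------
-----------
-----------
-----------
-----------
**---------
-*---------
-*---------
-*---------
-*---------
-*---------

Derivation:
Segment 0: (1,5) -> (0,5)
Segment 1: (0,5) -> (1,5)
Segment 2: (1,5) -> (1,1)
Segment 3: (1,1) -> (1,0)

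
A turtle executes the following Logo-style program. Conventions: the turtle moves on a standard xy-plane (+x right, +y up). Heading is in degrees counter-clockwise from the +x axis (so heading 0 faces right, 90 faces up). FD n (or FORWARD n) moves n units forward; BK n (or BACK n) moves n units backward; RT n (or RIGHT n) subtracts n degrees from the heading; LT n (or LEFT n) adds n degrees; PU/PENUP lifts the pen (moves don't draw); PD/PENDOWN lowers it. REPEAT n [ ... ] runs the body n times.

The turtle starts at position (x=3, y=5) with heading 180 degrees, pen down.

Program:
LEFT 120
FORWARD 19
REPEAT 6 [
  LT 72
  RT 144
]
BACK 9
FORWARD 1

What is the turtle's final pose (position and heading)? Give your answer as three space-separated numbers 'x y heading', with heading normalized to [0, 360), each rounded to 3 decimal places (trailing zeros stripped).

Executing turtle program step by step:
Start: pos=(3,5), heading=180, pen down
LT 120: heading 180 -> 300
FD 19: (3,5) -> (12.5,-11.454) [heading=300, draw]
REPEAT 6 [
  -- iteration 1/6 --
  LT 72: heading 300 -> 12
  RT 144: heading 12 -> 228
  -- iteration 2/6 --
  LT 72: heading 228 -> 300
  RT 144: heading 300 -> 156
  -- iteration 3/6 --
  LT 72: heading 156 -> 228
  RT 144: heading 228 -> 84
  -- iteration 4/6 --
  LT 72: heading 84 -> 156
  RT 144: heading 156 -> 12
  -- iteration 5/6 --
  LT 72: heading 12 -> 84
  RT 144: heading 84 -> 300
  -- iteration 6/6 --
  LT 72: heading 300 -> 12
  RT 144: heading 12 -> 228
]
BK 9: (12.5,-11.454) -> (18.522,-4.766) [heading=228, draw]
FD 1: (18.522,-4.766) -> (17.853,-5.509) [heading=228, draw]
Final: pos=(17.853,-5.509), heading=228, 3 segment(s) drawn

Answer: 17.853 -5.509 228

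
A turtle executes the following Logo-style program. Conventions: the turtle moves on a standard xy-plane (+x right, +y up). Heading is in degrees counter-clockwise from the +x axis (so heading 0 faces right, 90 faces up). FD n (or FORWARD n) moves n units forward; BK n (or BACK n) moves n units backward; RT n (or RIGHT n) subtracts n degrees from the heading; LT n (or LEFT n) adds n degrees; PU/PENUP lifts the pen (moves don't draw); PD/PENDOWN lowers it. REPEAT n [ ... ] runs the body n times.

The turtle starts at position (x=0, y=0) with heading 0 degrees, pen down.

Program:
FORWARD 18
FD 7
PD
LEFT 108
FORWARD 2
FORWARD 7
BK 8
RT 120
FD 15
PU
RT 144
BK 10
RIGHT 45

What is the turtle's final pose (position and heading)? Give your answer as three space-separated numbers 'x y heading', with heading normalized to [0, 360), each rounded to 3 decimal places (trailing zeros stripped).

Answer: 48.499 1.9 159

Derivation:
Executing turtle program step by step:
Start: pos=(0,0), heading=0, pen down
FD 18: (0,0) -> (18,0) [heading=0, draw]
FD 7: (18,0) -> (25,0) [heading=0, draw]
PD: pen down
LT 108: heading 0 -> 108
FD 2: (25,0) -> (24.382,1.902) [heading=108, draw]
FD 7: (24.382,1.902) -> (22.219,8.56) [heading=108, draw]
BK 8: (22.219,8.56) -> (24.691,0.951) [heading=108, draw]
RT 120: heading 108 -> 348
FD 15: (24.691,0.951) -> (39.363,-2.168) [heading=348, draw]
PU: pen up
RT 144: heading 348 -> 204
BK 10: (39.363,-2.168) -> (48.499,1.9) [heading=204, move]
RT 45: heading 204 -> 159
Final: pos=(48.499,1.9), heading=159, 6 segment(s) drawn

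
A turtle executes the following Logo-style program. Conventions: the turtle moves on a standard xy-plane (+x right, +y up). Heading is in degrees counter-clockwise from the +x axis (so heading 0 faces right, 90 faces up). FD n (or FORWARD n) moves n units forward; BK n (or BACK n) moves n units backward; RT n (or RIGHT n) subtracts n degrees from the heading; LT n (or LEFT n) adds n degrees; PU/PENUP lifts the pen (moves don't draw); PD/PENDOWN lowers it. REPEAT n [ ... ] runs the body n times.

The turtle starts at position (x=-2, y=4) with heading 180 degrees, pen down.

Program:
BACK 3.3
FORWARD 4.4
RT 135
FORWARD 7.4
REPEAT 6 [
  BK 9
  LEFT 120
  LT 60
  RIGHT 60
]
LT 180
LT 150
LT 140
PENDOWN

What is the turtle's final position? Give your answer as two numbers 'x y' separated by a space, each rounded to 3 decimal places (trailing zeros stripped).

Answer: 2.133 9.233

Derivation:
Executing turtle program step by step:
Start: pos=(-2,4), heading=180, pen down
BK 3.3: (-2,4) -> (1.3,4) [heading=180, draw]
FD 4.4: (1.3,4) -> (-3.1,4) [heading=180, draw]
RT 135: heading 180 -> 45
FD 7.4: (-3.1,4) -> (2.133,9.233) [heading=45, draw]
REPEAT 6 [
  -- iteration 1/6 --
  BK 9: (2.133,9.233) -> (-4.231,2.869) [heading=45, draw]
  LT 120: heading 45 -> 165
  LT 60: heading 165 -> 225
  RT 60: heading 225 -> 165
  -- iteration 2/6 --
  BK 9: (-4.231,2.869) -> (4.462,0.539) [heading=165, draw]
  LT 120: heading 165 -> 285
  LT 60: heading 285 -> 345
  RT 60: heading 345 -> 285
  -- iteration 3/6 --
  BK 9: (4.462,0.539) -> (2.133,9.233) [heading=285, draw]
  LT 120: heading 285 -> 45
  LT 60: heading 45 -> 105
  RT 60: heading 105 -> 45
  -- iteration 4/6 --
  BK 9: (2.133,9.233) -> (-4.231,2.869) [heading=45, draw]
  LT 120: heading 45 -> 165
  LT 60: heading 165 -> 225
  RT 60: heading 225 -> 165
  -- iteration 5/6 --
  BK 9: (-4.231,2.869) -> (4.462,0.539) [heading=165, draw]
  LT 120: heading 165 -> 285
  LT 60: heading 285 -> 345
  RT 60: heading 345 -> 285
  -- iteration 6/6 --
  BK 9: (4.462,0.539) -> (2.133,9.233) [heading=285, draw]
  LT 120: heading 285 -> 45
  LT 60: heading 45 -> 105
  RT 60: heading 105 -> 45
]
LT 180: heading 45 -> 225
LT 150: heading 225 -> 15
LT 140: heading 15 -> 155
PD: pen down
Final: pos=(2.133,9.233), heading=155, 9 segment(s) drawn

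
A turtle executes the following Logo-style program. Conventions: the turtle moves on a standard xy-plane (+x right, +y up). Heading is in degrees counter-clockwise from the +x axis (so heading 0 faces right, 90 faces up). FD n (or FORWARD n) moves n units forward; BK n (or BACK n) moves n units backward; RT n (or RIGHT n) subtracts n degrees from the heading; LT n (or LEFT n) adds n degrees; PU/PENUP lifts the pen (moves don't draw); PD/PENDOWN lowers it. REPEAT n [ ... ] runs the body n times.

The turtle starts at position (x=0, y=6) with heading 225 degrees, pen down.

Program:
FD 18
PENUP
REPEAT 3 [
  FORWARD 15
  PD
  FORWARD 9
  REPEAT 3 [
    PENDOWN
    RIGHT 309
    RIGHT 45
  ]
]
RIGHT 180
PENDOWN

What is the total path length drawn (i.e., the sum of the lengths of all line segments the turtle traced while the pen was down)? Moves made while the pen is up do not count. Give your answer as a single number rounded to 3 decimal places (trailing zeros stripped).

Executing turtle program step by step:
Start: pos=(0,6), heading=225, pen down
FD 18: (0,6) -> (-12.728,-6.728) [heading=225, draw]
PU: pen up
REPEAT 3 [
  -- iteration 1/3 --
  FD 15: (-12.728,-6.728) -> (-23.335,-17.335) [heading=225, move]
  PD: pen down
  FD 9: (-23.335,-17.335) -> (-29.698,-23.698) [heading=225, draw]
  REPEAT 3 [
    -- iteration 1/3 --
    PD: pen down
    RT 309: heading 225 -> 276
    RT 45: heading 276 -> 231
    -- iteration 2/3 --
    PD: pen down
    RT 309: heading 231 -> 282
    RT 45: heading 282 -> 237
    -- iteration 3/3 --
    PD: pen down
    RT 309: heading 237 -> 288
    RT 45: heading 288 -> 243
  ]
  -- iteration 2/3 --
  FD 15: (-29.698,-23.698) -> (-36.508,-37.064) [heading=243, draw]
  PD: pen down
  FD 9: (-36.508,-37.064) -> (-40.594,-45.083) [heading=243, draw]
  REPEAT 3 [
    -- iteration 1/3 --
    PD: pen down
    RT 309: heading 243 -> 294
    RT 45: heading 294 -> 249
    -- iteration 2/3 --
    PD: pen down
    RT 309: heading 249 -> 300
    RT 45: heading 300 -> 255
    -- iteration 3/3 --
    PD: pen down
    RT 309: heading 255 -> 306
    RT 45: heading 306 -> 261
  ]
  -- iteration 3/3 --
  FD 15: (-40.594,-45.083) -> (-42.941,-59.898) [heading=261, draw]
  PD: pen down
  FD 9: (-42.941,-59.898) -> (-44.349,-68.787) [heading=261, draw]
  REPEAT 3 [
    -- iteration 1/3 --
    PD: pen down
    RT 309: heading 261 -> 312
    RT 45: heading 312 -> 267
    -- iteration 2/3 --
    PD: pen down
    RT 309: heading 267 -> 318
    RT 45: heading 318 -> 273
    -- iteration 3/3 --
    PD: pen down
    RT 309: heading 273 -> 324
    RT 45: heading 324 -> 279
  ]
]
RT 180: heading 279 -> 99
PD: pen down
Final: pos=(-44.349,-68.787), heading=99, 6 segment(s) drawn

Segment lengths:
  seg 1: (0,6) -> (-12.728,-6.728), length = 18
  seg 2: (-23.335,-17.335) -> (-29.698,-23.698), length = 9
  seg 3: (-29.698,-23.698) -> (-36.508,-37.064), length = 15
  seg 4: (-36.508,-37.064) -> (-40.594,-45.083), length = 9
  seg 5: (-40.594,-45.083) -> (-42.941,-59.898), length = 15
  seg 6: (-42.941,-59.898) -> (-44.349,-68.787), length = 9
Total = 75

Answer: 75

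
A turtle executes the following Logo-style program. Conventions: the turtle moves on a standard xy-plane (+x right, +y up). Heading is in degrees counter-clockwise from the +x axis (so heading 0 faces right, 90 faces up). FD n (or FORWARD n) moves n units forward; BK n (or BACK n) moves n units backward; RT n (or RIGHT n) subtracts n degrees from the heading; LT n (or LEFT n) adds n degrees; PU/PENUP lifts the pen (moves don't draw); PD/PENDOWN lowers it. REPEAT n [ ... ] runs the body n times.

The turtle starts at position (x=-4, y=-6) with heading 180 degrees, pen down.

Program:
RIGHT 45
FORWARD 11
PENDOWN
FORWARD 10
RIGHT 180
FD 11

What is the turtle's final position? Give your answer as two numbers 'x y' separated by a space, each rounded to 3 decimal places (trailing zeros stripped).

Answer: -11.071 1.071

Derivation:
Executing turtle program step by step:
Start: pos=(-4,-6), heading=180, pen down
RT 45: heading 180 -> 135
FD 11: (-4,-6) -> (-11.778,1.778) [heading=135, draw]
PD: pen down
FD 10: (-11.778,1.778) -> (-18.849,8.849) [heading=135, draw]
RT 180: heading 135 -> 315
FD 11: (-18.849,8.849) -> (-11.071,1.071) [heading=315, draw]
Final: pos=(-11.071,1.071), heading=315, 3 segment(s) drawn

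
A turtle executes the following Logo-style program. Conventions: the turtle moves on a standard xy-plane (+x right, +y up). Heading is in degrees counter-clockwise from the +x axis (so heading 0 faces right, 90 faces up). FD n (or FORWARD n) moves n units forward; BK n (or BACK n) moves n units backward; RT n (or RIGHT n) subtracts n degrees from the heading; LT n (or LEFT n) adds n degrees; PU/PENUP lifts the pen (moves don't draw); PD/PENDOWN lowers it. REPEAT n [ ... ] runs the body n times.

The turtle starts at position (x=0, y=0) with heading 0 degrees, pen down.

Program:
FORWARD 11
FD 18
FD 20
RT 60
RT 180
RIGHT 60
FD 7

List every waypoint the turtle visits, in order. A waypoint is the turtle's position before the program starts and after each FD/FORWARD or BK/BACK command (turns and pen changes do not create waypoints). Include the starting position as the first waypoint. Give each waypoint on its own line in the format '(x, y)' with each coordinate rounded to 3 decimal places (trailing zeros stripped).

Executing turtle program step by step:
Start: pos=(0,0), heading=0, pen down
FD 11: (0,0) -> (11,0) [heading=0, draw]
FD 18: (11,0) -> (29,0) [heading=0, draw]
FD 20: (29,0) -> (49,0) [heading=0, draw]
RT 60: heading 0 -> 300
RT 180: heading 300 -> 120
RT 60: heading 120 -> 60
FD 7: (49,0) -> (52.5,6.062) [heading=60, draw]
Final: pos=(52.5,6.062), heading=60, 4 segment(s) drawn
Waypoints (5 total):
(0, 0)
(11, 0)
(29, 0)
(49, 0)
(52.5, 6.062)

Answer: (0, 0)
(11, 0)
(29, 0)
(49, 0)
(52.5, 6.062)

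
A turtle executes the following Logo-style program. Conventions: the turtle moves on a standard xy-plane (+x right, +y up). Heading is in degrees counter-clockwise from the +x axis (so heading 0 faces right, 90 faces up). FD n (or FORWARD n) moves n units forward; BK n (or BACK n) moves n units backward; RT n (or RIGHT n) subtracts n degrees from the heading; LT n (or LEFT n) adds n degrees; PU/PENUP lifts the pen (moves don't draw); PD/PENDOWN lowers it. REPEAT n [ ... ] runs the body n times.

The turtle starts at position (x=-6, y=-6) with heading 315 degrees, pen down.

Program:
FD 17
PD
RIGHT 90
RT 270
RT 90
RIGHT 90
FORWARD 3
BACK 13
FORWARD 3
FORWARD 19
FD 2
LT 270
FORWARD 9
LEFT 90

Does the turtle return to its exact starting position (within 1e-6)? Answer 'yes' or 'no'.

Executing turtle program step by step:
Start: pos=(-6,-6), heading=315, pen down
FD 17: (-6,-6) -> (6.021,-18.021) [heading=315, draw]
PD: pen down
RT 90: heading 315 -> 225
RT 270: heading 225 -> 315
RT 90: heading 315 -> 225
RT 90: heading 225 -> 135
FD 3: (6.021,-18.021) -> (3.899,-15.899) [heading=135, draw]
BK 13: (3.899,-15.899) -> (13.092,-25.092) [heading=135, draw]
FD 3: (13.092,-25.092) -> (10.971,-22.971) [heading=135, draw]
FD 19: (10.971,-22.971) -> (-2.464,-9.536) [heading=135, draw]
FD 2: (-2.464,-9.536) -> (-3.879,-8.121) [heading=135, draw]
LT 270: heading 135 -> 45
FD 9: (-3.879,-8.121) -> (2.485,-1.757) [heading=45, draw]
LT 90: heading 45 -> 135
Final: pos=(2.485,-1.757), heading=135, 7 segment(s) drawn

Start position: (-6, -6)
Final position: (2.485, -1.757)
Distance = 9.487; >= 1e-6 -> NOT closed

Answer: no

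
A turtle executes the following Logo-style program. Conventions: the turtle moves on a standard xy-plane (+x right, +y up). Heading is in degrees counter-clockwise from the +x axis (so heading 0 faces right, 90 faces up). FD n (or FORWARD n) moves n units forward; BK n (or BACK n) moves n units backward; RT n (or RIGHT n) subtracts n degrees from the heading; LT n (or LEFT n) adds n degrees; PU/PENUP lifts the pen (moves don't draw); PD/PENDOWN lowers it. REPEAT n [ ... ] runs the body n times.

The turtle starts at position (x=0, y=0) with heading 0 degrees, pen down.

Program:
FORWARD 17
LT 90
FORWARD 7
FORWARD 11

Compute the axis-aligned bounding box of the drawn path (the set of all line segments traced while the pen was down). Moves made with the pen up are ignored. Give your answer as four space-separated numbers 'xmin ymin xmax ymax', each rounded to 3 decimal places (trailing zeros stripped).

Answer: 0 0 17 18

Derivation:
Executing turtle program step by step:
Start: pos=(0,0), heading=0, pen down
FD 17: (0,0) -> (17,0) [heading=0, draw]
LT 90: heading 0 -> 90
FD 7: (17,0) -> (17,7) [heading=90, draw]
FD 11: (17,7) -> (17,18) [heading=90, draw]
Final: pos=(17,18), heading=90, 3 segment(s) drawn

Segment endpoints: x in {0, 17}, y in {0, 7, 18}
xmin=0, ymin=0, xmax=17, ymax=18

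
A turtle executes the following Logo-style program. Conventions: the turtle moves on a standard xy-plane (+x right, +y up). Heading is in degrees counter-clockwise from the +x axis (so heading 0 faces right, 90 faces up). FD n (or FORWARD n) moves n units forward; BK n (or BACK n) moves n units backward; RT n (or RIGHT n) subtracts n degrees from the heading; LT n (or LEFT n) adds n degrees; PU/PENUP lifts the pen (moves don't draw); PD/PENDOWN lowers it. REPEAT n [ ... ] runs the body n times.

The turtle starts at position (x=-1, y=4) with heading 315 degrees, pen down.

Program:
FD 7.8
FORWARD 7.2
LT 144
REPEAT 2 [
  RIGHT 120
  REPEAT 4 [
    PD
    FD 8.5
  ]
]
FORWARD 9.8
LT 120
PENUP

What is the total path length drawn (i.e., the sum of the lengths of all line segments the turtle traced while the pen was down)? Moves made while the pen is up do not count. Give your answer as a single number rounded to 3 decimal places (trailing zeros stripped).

Answer: 92.8

Derivation:
Executing turtle program step by step:
Start: pos=(-1,4), heading=315, pen down
FD 7.8: (-1,4) -> (4.515,-1.515) [heading=315, draw]
FD 7.2: (4.515,-1.515) -> (9.607,-6.607) [heading=315, draw]
LT 144: heading 315 -> 99
REPEAT 2 [
  -- iteration 1/2 --
  RT 120: heading 99 -> 339
  REPEAT 4 [
    -- iteration 1/4 --
    PD: pen down
    FD 8.5: (9.607,-6.607) -> (17.542,-9.653) [heading=339, draw]
    -- iteration 2/4 --
    PD: pen down
    FD 8.5: (17.542,-9.653) -> (25.477,-12.699) [heading=339, draw]
    -- iteration 3/4 --
    PD: pen down
    FD 8.5: (25.477,-12.699) -> (33.413,-15.745) [heading=339, draw]
    -- iteration 4/4 --
    PD: pen down
    FD 8.5: (33.413,-15.745) -> (41.348,-18.791) [heading=339, draw]
  ]
  -- iteration 2/2 --
  RT 120: heading 339 -> 219
  REPEAT 4 [
    -- iteration 1/4 --
    PD: pen down
    FD 8.5: (41.348,-18.791) -> (34.743,-24.14) [heading=219, draw]
    -- iteration 2/4 --
    PD: pen down
    FD 8.5: (34.743,-24.14) -> (28.137,-29.49) [heading=219, draw]
    -- iteration 3/4 --
    PD: pen down
    FD 8.5: (28.137,-29.49) -> (21.531,-34.839) [heading=219, draw]
    -- iteration 4/4 --
    PD: pen down
    FD 8.5: (21.531,-34.839) -> (14.925,-40.188) [heading=219, draw]
  ]
]
FD 9.8: (14.925,-40.188) -> (7.309,-46.355) [heading=219, draw]
LT 120: heading 219 -> 339
PU: pen up
Final: pos=(7.309,-46.355), heading=339, 11 segment(s) drawn

Segment lengths:
  seg 1: (-1,4) -> (4.515,-1.515), length = 7.8
  seg 2: (4.515,-1.515) -> (9.607,-6.607), length = 7.2
  seg 3: (9.607,-6.607) -> (17.542,-9.653), length = 8.5
  seg 4: (17.542,-9.653) -> (25.477,-12.699), length = 8.5
  seg 5: (25.477,-12.699) -> (33.413,-15.745), length = 8.5
  seg 6: (33.413,-15.745) -> (41.348,-18.791), length = 8.5
  seg 7: (41.348,-18.791) -> (34.743,-24.14), length = 8.5
  seg 8: (34.743,-24.14) -> (28.137,-29.49), length = 8.5
  seg 9: (28.137,-29.49) -> (21.531,-34.839), length = 8.5
  seg 10: (21.531,-34.839) -> (14.925,-40.188), length = 8.5
  seg 11: (14.925,-40.188) -> (7.309,-46.355), length = 9.8
Total = 92.8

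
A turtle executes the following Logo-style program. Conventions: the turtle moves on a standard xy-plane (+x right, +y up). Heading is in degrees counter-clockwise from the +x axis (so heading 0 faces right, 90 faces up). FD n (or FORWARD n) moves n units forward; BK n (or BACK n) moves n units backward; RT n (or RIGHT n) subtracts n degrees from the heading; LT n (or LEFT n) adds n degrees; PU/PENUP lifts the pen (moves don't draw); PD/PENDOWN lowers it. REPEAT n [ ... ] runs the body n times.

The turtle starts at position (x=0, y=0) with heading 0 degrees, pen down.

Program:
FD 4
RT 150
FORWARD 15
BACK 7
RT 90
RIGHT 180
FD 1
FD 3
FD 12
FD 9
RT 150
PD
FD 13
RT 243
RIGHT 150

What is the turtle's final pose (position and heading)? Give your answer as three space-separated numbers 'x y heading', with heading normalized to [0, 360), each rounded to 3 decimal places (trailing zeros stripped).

Executing turtle program step by step:
Start: pos=(0,0), heading=0, pen down
FD 4: (0,0) -> (4,0) [heading=0, draw]
RT 150: heading 0 -> 210
FD 15: (4,0) -> (-8.99,-7.5) [heading=210, draw]
BK 7: (-8.99,-7.5) -> (-2.928,-4) [heading=210, draw]
RT 90: heading 210 -> 120
RT 180: heading 120 -> 300
FD 1: (-2.928,-4) -> (-2.428,-4.866) [heading=300, draw]
FD 3: (-2.428,-4.866) -> (-0.928,-7.464) [heading=300, draw]
FD 12: (-0.928,-7.464) -> (5.072,-17.856) [heading=300, draw]
FD 9: (5.072,-17.856) -> (9.572,-25.651) [heading=300, draw]
RT 150: heading 300 -> 150
PD: pen down
FD 13: (9.572,-25.651) -> (-1.687,-19.151) [heading=150, draw]
RT 243: heading 150 -> 267
RT 150: heading 267 -> 117
Final: pos=(-1.687,-19.151), heading=117, 8 segment(s) drawn

Answer: -1.687 -19.151 117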